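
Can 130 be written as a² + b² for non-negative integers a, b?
3² + 11² (a=3, b=11)

Factorization: 130 = 2 × 5 × 13
By Fermat: n is sum of two squares iff every prime p ≡ 3 (mod 4) appears to even power.
All primes ≡ 3 (mod 4) appear to even power.
Search a = 0, 1, 2, … for 130 - a² a perfect square: first hit at a = 3: 130 - 9 = 121 = 11².
130 = 3² + 11² = 9 + 121 ✓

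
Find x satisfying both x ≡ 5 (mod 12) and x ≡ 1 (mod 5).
41

Using Chinese Remainder Theorem:
M = 12 × 5 = 60
M1 = 5, M2 = 12
y1 = 5^(-1) mod 12 = 5
y2 = 12^(-1) mod 5 = 3
x = (5×5×5 + 1×12×3) mod 60 = 41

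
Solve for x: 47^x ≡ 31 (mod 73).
5

Baby-step giant-step with step n = ⌈√73⌉ = 9.
Baby steps 47^j mod 73 (j:value) for j=0..8: 0:1, 1:47, 2:19, 3:17, 4:69, 5:31, 6:70, 7:5, 8:16.
h = 31 is already in the table at j=5, so x = 5.
Check: 47^5 ≡ 31 (mod 73).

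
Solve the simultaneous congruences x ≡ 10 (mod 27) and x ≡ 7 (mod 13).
280

Using Chinese Remainder Theorem:
M = 27 × 13 = 351
M1 = 13, M2 = 27
y1 = 13^(-1) mod 27 = 25
y2 = 27^(-1) mod 13 = 1
x = (10×13×25 + 7×27×1) mod 351 = 280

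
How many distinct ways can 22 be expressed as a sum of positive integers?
1002

p(n) counts ways to write n as a sum of positive integers (order ignored).
Euler's pentagonal recurrence: p(k) = p(k-1) + p(k-2) - p(k-5) - p(k-7) + p(k-12) + p(k-15) - ... (offsets j(3j∓1)/2, signs ++--, p(0)=1, p(<0)=0).
DP table for k = 0..21: p(0)=1, p(1)=1, p(2)=2, p(3)=3, p(4)=5, p(5)=7, p(6)=11, p(7)=15, p(8)=22, p(9)=30, p(10)=42, p(11)=56, p(12)=77, p(13)=101, p(14)=135, p(15)=176, p(16)=231, p(17)=297, p(18)=385, p(19)=490, p(20)=627, p(21)=792.
Final step: p(22) = p(21) + p(20) - p(17) - p(15) + p(10) + p(7) - p(0)
= 792 + 627 - 297 - 176 + 42 + 15 - 1
= 1002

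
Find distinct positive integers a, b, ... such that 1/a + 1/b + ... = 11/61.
1/6 + 1/74 + 1/6771

Greedy algorithm:
11/61: ceiling(61/11) = 6, use 1/6
5/366: ceiling(366/5) = 74, use 1/74
1/6771: ceiling(6771/1) = 6771, use 1/6771
Result: 11/61 = 1/6 + 1/74 + 1/6771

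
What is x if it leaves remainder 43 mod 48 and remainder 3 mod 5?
43

Using Chinese Remainder Theorem:
M = 48 × 5 = 240
M1 = 5, M2 = 48
y1 = 5^(-1) mod 48 = 29
y2 = 48^(-1) mod 5 = 2
x = (43×5×29 + 3×48×2) mod 240 = 43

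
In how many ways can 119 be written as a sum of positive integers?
1653668665

p(n) counts ways to write n as a sum of positive integers (order ignored).
Euler's pentagonal recurrence: p(k) = p(k-1) + p(k-2) - p(k-5) - p(k-7) + p(k-12) + p(k-15) - ... (offsets j(3j∓1)/2, signs ++--, p(0)=1, p(<0)=0).
DP table for k = 0..118: p(0)=1, p(1)=1, p(2)=2, p(3)=3, p(4)=5, p(5)=7, p(6)=11, p(7)=15, p(8)=22, p(9)=30, p(10)=42, p(11)=56, p(12)=77, p(13)=101, p(14)=135, p(15)=176, p(16)=231, p(17)=297, p(18)=385, p(19)=490, p(20)=627, p(21)=792, p(22)=1002, p(23)=1255, p(24)=1575, p(25)=1958, p(26)=2436, p(27)=3010, p(28)=3718, p(29)=4565, p(30)=5604, p(31)=6842, p(32)=8349, p(33)=10143, p(34)=12310, p(35)=14883, p(36)=17977, p(37)=21637, p(38)=26015, p(39)=31185, p(40)=37338, p(41)=44583, p(42)=53174, p(43)=63261, p(44)=75175, p(45)=89134, p(46)=105558, p(47)=124754, p(48)=147273, p(49)=173525, p(50)=204226, p(51)=239943, p(52)=281589, p(53)=329931, p(54)=386155, p(55)=451276, p(56)=526823, p(57)=614154, p(58)=715220, p(59)=831820, p(60)=966467, p(61)=1121505, p(62)=1300156, p(63)=1505499, p(64)=1741630, p(65)=2012558, p(66)=2323520, p(67)=2679689, p(68)=3087735, p(69)=3554345, p(70)=4087968, p(71)=4697205, p(72)=5392783, p(73)=6185689, p(74)=7089500, p(75)=8118264, p(76)=9289091, p(77)=10619863, p(78)=12132164, p(79)=13848650, p(80)=15796476, p(81)=18004327, p(82)=20506255, p(83)=23338469, p(84)=26543660, p(85)=30167357, p(86)=34262962, p(87)=38887673, p(88)=44108109, p(89)=49995925, p(90)=56634173, p(91)=64112359, p(92)=72533807, p(93)=82010177, p(94)=92669720, p(95)=104651419, p(96)=118114304, p(97)=133230930, p(98)=150198136, p(99)=169229875, p(100)=190569292, p(101)=214481126, p(102)=241265379, p(103)=271248950, p(104)=304801365, p(105)=342325709, p(106)=384276336, p(107)=431149389, p(108)=483502844, p(109)=541946240, p(110)=607163746, p(111)=679903203, p(112)=761002156, p(113)=851376628, p(114)=952050665, p(115)=1064144451, p(116)=1188908248, p(117)=1327710076, p(118)=1482074143.
Final step: p(119) = p(118) + p(117) - p(114) - p(112) + p(107) + p(104) - p(97) - p(93) + p(84) + p(79) - p(68) - p(62) + p(49) + p(42) - p(27) - p(19) + p(2)
= 1482074143 + 1327710076 - 952050665 - 761002156 + 431149389 + 304801365 - 133230930 - 82010177 + 26543660 + 13848650 - 3087735 - 1300156 + 173525 + 53174 - 3010 - 490 + 2
= 1653668665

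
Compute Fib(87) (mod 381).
46

Matrix identity: Q^n = [[F_(n+1), F_n], [F_n, F_(n-1)]] with Q = [[1,1],[1,0]].
n = 87 = 1010111₂. Square-and-multiply, entries mod 381:
Q^1 = [[1,1],[1,0]]
Q^2 = (Q^1)² = [[2,1],[1,1]]
Q^5 = (Q^2)²·Q = [[8,5],[5,3]]
Q^10 = (Q^5)² = [[89,55],[55,34]]
Q^21 = (Q^10)²·Q = [[185,278],[278,288]]
Q^43 = (Q^21)²·Q = [[306,257],[257,49]]
Q^87 = (Q^43)²·Q = [[222,46],[46,176]]
F_87 mod 381 = Q^87[0][1] = 46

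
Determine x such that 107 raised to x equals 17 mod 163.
21

Baby-step giant-step with step n = ⌈√163⌉ = 13.
Baby steps 107^j mod 163 (j:value) for j=0..12: 0:1, 1:107, 2:39, 3:98, 4:54, 5:73, 6:150, 7:76, 8:145, 9:30, 10:113, 11:29, 12:6.
Giant-step multiplier: 107^(-13) ≡ 107^(162-13) = 107^149 ≡ 114 (mod 163).
Giant steps γ_i = 17·114^i mod 163: γ_0=17, γ_1=145 (in table at j=8).
x = i·n + j = 1·13 + 8 = 21.
Check: 107^21 ≡ 17 (mod 163).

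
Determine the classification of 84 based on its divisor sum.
abundant

Proper divisors of 84: sum = 1 + 2 + 3 + 4 + 6 + 7 + 12 + 14 + 21 + 28 + 42 = 140
Since 140 > 84, 84 is abundant.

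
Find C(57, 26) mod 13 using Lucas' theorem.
6

Using Lucas' theorem:
Write n=57 and k=26 in base 13:
n in base 13: [4, 5]
k in base 13: [2, 0]
C(57,26) mod 13 = ∏ C(n_i, k_i) mod 13
Digit binomials (mod 13): C(4,2) = 6; C(5,0) = 1
Product: 6 × 1 = 6 ≡ 6 (mod 13)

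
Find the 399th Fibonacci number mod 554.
474

Matrix identity: Q^n = [[F_(n+1), F_n], [F_n, F_(n-1)]] with Q = [[1,1],[1,0]].
n = 399 = 110001111₂. Square-and-multiply, entries mod 554:
Q^1 = [[1,1],[1,0]]
Q^3 = (Q^1)²·Q = [[3,2],[2,1]]
Q^6 = (Q^3)² = [[13,8],[8,5]]
Q^12 = (Q^6)² = [[233,144],[144,89]]
Q^24 = (Q^12)² = [[235,386],[386,403]]
Q^49 = (Q^24)²·Q = [[87,349],[349,292]]
Q^99 = (Q^49)²·Q = [[153,288],[288,419]]
Q^199 = (Q^99)²·Q = [[183,539],[539,198]]
Q^399 = (Q^199)²·Q = [[299,474],[474,379]]
F_399 mod 554 = Q^399[0][1] = 474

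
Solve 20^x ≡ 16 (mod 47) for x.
38

Baby-step giant-step with step n = ⌈√47⌉ = 7.
Baby steps 20^j mod 47 (j:value) for j=0..6: 0:1, 1:20, 2:24, 3:10, 4:12, 5:5, 6:6.
Giant-step multiplier: 20^(-7) ≡ 20^(46-7) = 20^39 ≡ 38 (mod 47).
Giant steps γ_i = 16·38^i mod 47: γ_0=16, γ_1=44, γ_2=27, γ_3=39, γ_4=25, γ_5=10 (in table at j=3).
x = i·n + j = 5·7 + 3 = 38.
Check: 20^38 ≡ 16 (mod 47).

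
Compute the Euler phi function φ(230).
88

230 = 2 × 5 × 23
φ(n) = n × ∏(1 - 1/p) for each prime p dividing n
φ(230) = 230 × (1 - 1/2) × (1 - 1/5) × (1 - 1/23) = 88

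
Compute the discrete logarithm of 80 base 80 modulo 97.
1

Baby-step giant-step with step n = ⌈√97⌉ = 10.
Baby steps 80^j mod 97 (j:value) for j=0..9: 0:1, 1:80, 2:95, 3:34, 4:4, 5:29, 6:89, 7:39, 8:16, 9:19.
h = 80 is already in the table at j=1, so x = 1.
Check: 80^1 ≡ 80 (mod 97).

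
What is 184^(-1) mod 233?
19

gcd(184, 233) = 1, so the inverse exists.
Extended Euclidean algorithm on (233, 184):
233 = 1 × 184 + 49  ⟹  49 = (1)·233 + (-1)·184
184 = 3 × 49 + 37  ⟹  37 = (-3)·233 + (4)·184
49 = 1 × 37 + 12  ⟹  12 = (4)·233 + (-5)·184
37 = 3 × 12 + 1  ⟹  1 = (-15)·233 + (19)·184
So (19)·184 ≡ 1 (mod 233), i.e. 184^(-1) ≡ 19 (mod 233).
Check: 184 × 19 = 3496 ≡ 1 (mod 233)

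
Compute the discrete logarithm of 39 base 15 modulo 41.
38

Baby-step giant-step with step n = ⌈√41⌉ = 7.
Baby steps 15^j mod 41 (j:value) for j=0..6: 0:1, 1:15, 2:20, 3:13, 4:31, 5:14, 6:5.
Giant-step multiplier: 15^(-7) ≡ 15^(40-7) = 15^33 ≡ 35 (mod 41).
Giant steps γ_i = 39·35^i mod 41: γ_0=39, γ_1=12, γ_2=10, γ_3=22, γ_4=32, γ_5=13 (in table at j=3).
x = i·n + j = 5·7 + 3 = 38.
Check: 15^38 ≡ 39 (mod 41).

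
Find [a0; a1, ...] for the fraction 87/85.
[1; 42, 2]

Euclidean algorithm steps:
87 = 1 × 85 + 2
85 = 42 × 2 + 1
2 = 2 × 1 + 0
Continued fraction: [1; 42, 2]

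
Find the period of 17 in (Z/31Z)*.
30

31 is prime, so ord(17) divides φ(31) = 30.
Divisors of 30: 1, 2, 3, 5, 6, 10, 15, 30.
Repeated squaring: 17^1 ≡ 17, 17^2 ≡ 10, 17^4 ≡ 7, 17^8 ≡ 18, 17^16 ≡ 14 (mod 31).
Test 17^d mod 31 for each divisor d in increasing order:
17^1 ≡ 17
17^2 ≡ 10
17^3 = 17^2·17^1 ≡ 15
17^5 = 17^4·17^1 ≡ 26
17^6 = 17^4·17^2 ≡ 8
17^10 = 17^8·17^2 ≡ 25
17^15 = 17^8·17^4·17^2·17^1 ≡ 30
17^30 = 17^16·17^8·17^4·17^2 ≡ 1  ← first divisor giving 1
The order is 30.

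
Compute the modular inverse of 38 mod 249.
59

gcd(38, 249) = 1, so the inverse exists.
Extended Euclidean algorithm on (249, 38):
249 = 6 × 38 + 21  ⟹  21 = (1)·249 + (-6)·38
38 = 1 × 21 + 17  ⟹  17 = (-1)·249 + (7)·38
21 = 1 × 17 + 4  ⟹  4 = (2)·249 + (-13)·38
17 = 4 × 4 + 1  ⟹  1 = (-9)·249 + (59)·38
So (59)·38 ≡ 1 (mod 249), i.e. 38^(-1) ≡ 59 (mod 249).
Check: 38 × 59 = 2242 ≡ 1 (mod 249)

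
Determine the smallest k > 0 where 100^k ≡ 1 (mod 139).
23

139 is prime, so ord(100) divides φ(139) = 138.
Divisors of 138: 1, 2, 3, 6, 23, 46, 69, 138.
Repeated squaring: 100^1 ≡ 100, 100^2 ≡ 131, 100^4 ≡ 64, 100^8 ≡ 65, 100^16 ≡ 55, 100^32 ≡ 106, 100^64 ≡ 116, 100^128 ≡ 112 (mod 139).
Test 100^d mod 139 for each divisor d in increasing order:
100^1 ≡ 100
100^2 ≡ 131
100^3 = 100^2·100^1 ≡ 34
100^6 = 100^4·100^2 ≡ 44
100^23 = 100^16·100^4·100^2·100^1 ≡ 1  ← first divisor giving 1
The order is 23.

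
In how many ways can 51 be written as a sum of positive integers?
239943

p(n) counts ways to write n as a sum of positive integers (order ignored).
Euler's pentagonal recurrence: p(k) = p(k-1) + p(k-2) - p(k-5) - p(k-7) + p(k-12) + p(k-15) - ... (offsets j(3j∓1)/2, signs ++--, p(0)=1, p(<0)=0).
DP table for k = 0..50: p(0)=1, p(1)=1, p(2)=2, p(3)=3, p(4)=5, p(5)=7, p(6)=11, p(7)=15, p(8)=22, p(9)=30, p(10)=42, p(11)=56, p(12)=77, p(13)=101, p(14)=135, p(15)=176, p(16)=231, p(17)=297, p(18)=385, p(19)=490, p(20)=627, p(21)=792, p(22)=1002, p(23)=1255, p(24)=1575, p(25)=1958, p(26)=2436, p(27)=3010, p(28)=3718, p(29)=4565, p(30)=5604, p(31)=6842, p(32)=8349, p(33)=10143, p(34)=12310, p(35)=14883, p(36)=17977, p(37)=21637, p(38)=26015, p(39)=31185, p(40)=37338, p(41)=44583, p(42)=53174, p(43)=63261, p(44)=75175, p(45)=89134, p(46)=105558, p(47)=124754, p(48)=147273, p(49)=173525, p(50)=204226.
Final step: p(51) = p(50) + p(49) - p(46) - p(44) + p(39) + p(36) - p(29) - p(25) + p(16) + p(11) - p(0)
= 204226 + 173525 - 105558 - 75175 + 31185 + 17977 - 4565 - 1958 + 231 + 56 - 1
= 239943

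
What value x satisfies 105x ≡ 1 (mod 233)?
162

gcd(105, 233) = 1, so the inverse exists.
Extended Euclidean algorithm on (233, 105):
233 = 2 × 105 + 23  ⟹  23 = (1)·233 + (-2)·105
105 = 4 × 23 + 13  ⟹  13 = (-4)·233 + (9)·105
23 = 1 × 13 + 10  ⟹  10 = (5)·233 + (-11)·105
13 = 1 × 10 + 3  ⟹  3 = (-9)·233 + (20)·105
10 = 3 × 3 + 1  ⟹  1 = (32)·233 + (-71)·105
So (-71)·105 ≡ 1 (mod 233), i.e. 105^(-1) ≡ -71 ≡ 162 (mod 233).
Check: 105 × 162 = 17010 ≡ 1 (mod 233)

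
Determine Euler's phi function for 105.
48

105 = 3 × 5 × 7
φ(n) = n × ∏(1 - 1/p) for each prime p dividing n
φ(105) = 105 × (1 - 1/3) × (1 - 1/5) × (1 - 1/7) = 48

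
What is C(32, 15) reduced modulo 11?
2

Using Lucas' theorem:
Write n=32 and k=15 in base 11:
n in base 11: [2, 10]
k in base 11: [1, 4]
C(32,15) mod 11 = ∏ C(n_i, k_i) mod 11
Digit binomials (mod 11): C(2,1) = 2; C(10,4) = 210 ≡ 1
Product: 2 × 1 = 2 ≡ 2 (mod 11)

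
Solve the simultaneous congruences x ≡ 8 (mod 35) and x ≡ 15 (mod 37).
533

Using Chinese Remainder Theorem:
M = 35 × 37 = 1295
M1 = 37, M2 = 35
y1 = 37^(-1) mod 35 = 18
y2 = 35^(-1) mod 37 = 18
x = (8×37×18 + 15×35×18) mod 1295 = 533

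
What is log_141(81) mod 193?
144

Baby-step giant-step with step n = ⌈√193⌉ = 14.
Baby steps 141^j mod 193 (j:value) for j=0..13: 0:1, 1:141, 2:2, 3:89, 4:4, 5:178, 6:8, 7:163, 8:16, 9:133, 10:32, 11:73, 12:64, 13:146.
Giant-step multiplier: 141^(-14) ≡ 141^(192-14) = 141^178 ≡ 95 (mod 193).
Giant steps γ_i = 81·95^i mod 193: γ_0=81, γ_1=168, γ_2=134, γ_3=185, γ_4=12, γ_5=175, γ_6=27, γ_7=56, γ_8=109, γ_9=126, γ_10=4 (in table at j=4).
x = i·n + j = 10·14 + 4 = 144.
Check: 141^144 ≡ 81 (mod 193).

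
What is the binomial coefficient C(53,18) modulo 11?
1

Using Lucas' theorem:
Write n=53 and k=18 in base 11:
n in base 11: [4, 9]
k in base 11: [1, 7]
C(53,18) mod 11 = ∏ C(n_i, k_i) mod 11
Digit binomials (mod 11): C(4,1) = 4; C(9,7) = 36 ≡ 3
Product: 4 × 3 = 12 ≡ 1 (mod 11)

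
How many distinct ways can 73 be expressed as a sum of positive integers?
6185689

p(n) counts ways to write n as a sum of positive integers (order ignored).
Euler's pentagonal recurrence: p(k) = p(k-1) + p(k-2) - p(k-5) - p(k-7) + p(k-12) + p(k-15) - ... (offsets j(3j∓1)/2, signs ++--, p(0)=1, p(<0)=0).
DP table for k = 0..72: p(0)=1, p(1)=1, p(2)=2, p(3)=3, p(4)=5, p(5)=7, p(6)=11, p(7)=15, p(8)=22, p(9)=30, p(10)=42, p(11)=56, p(12)=77, p(13)=101, p(14)=135, p(15)=176, p(16)=231, p(17)=297, p(18)=385, p(19)=490, p(20)=627, p(21)=792, p(22)=1002, p(23)=1255, p(24)=1575, p(25)=1958, p(26)=2436, p(27)=3010, p(28)=3718, p(29)=4565, p(30)=5604, p(31)=6842, p(32)=8349, p(33)=10143, p(34)=12310, p(35)=14883, p(36)=17977, p(37)=21637, p(38)=26015, p(39)=31185, p(40)=37338, p(41)=44583, p(42)=53174, p(43)=63261, p(44)=75175, p(45)=89134, p(46)=105558, p(47)=124754, p(48)=147273, p(49)=173525, p(50)=204226, p(51)=239943, p(52)=281589, p(53)=329931, p(54)=386155, p(55)=451276, p(56)=526823, p(57)=614154, p(58)=715220, p(59)=831820, p(60)=966467, p(61)=1121505, p(62)=1300156, p(63)=1505499, p(64)=1741630, p(65)=2012558, p(66)=2323520, p(67)=2679689, p(68)=3087735, p(69)=3554345, p(70)=4087968, p(71)=4697205, p(72)=5392783.
Final step: p(73) = p(72) + p(71) - p(68) - p(66) + p(61) + p(58) - p(51) - p(47) + p(38) + p(33) - p(22) - p(16) + p(3)
= 5392783 + 4697205 - 3087735 - 2323520 + 1121505 + 715220 - 239943 - 124754 + 26015 + 10143 - 1002 - 231 + 3
= 6185689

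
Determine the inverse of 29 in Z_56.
29

gcd(29, 56) = 1, so the inverse exists.
Extended Euclidean algorithm on (56, 29):
56 = 1 × 29 + 27  ⟹  27 = (1)·56 + (-1)·29
29 = 1 × 27 + 2  ⟹  2 = (-1)·56 + (2)·29
27 = 13 × 2 + 1  ⟹  1 = (14)·56 + (-27)·29
So (-27)·29 ≡ 1 (mod 56), i.e. 29^(-1) ≡ -27 ≡ 29 (mod 56).
Check: 29 × 29 = 841 ≡ 1 (mod 56)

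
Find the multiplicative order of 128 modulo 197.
28

197 is prime, so ord(128) divides φ(197) = 196.
Divisors of 196: 1, 2, 4, 7, 14, 28, 49, 98, 196.
Repeated squaring: 128^1 ≡ 128, 128^2 ≡ 33, 128^4 ≡ 104, 128^8 ≡ 178, 128^16 ≡ 164, 128^32 ≡ 104, 128^64 ≡ 178, 128^128 ≡ 164 (mod 197).
Test 128^d mod 197 for each divisor d in increasing order:
128^1 ≡ 128
128^2 ≡ 33
128^4 ≡ 104
128^7 = 128^4·128^2·128^1 ≡ 183
128^14 = 128^8·128^4·128^2 ≡ 196
128^28 = 128^16·128^8·128^4 ≡ 1  ← first divisor giving 1
The order is 28.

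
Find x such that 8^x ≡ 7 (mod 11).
9

Baby-step giant-step with step n = ⌈√11⌉ = 4.
Baby steps 8^j mod 11 (j:value) for j=0..3: 0:1, 1:8, 2:9, 3:6.
Giant-step multiplier: 8^(-4) ≡ 8^(10-4) = 8^6 ≡ 3 (mod 11).
Giant steps γ_i = 7·3^i mod 11: γ_0=7, γ_1=10, γ_2=8 (in table at j=1).
x = i·n + j = 2·4 + 1 = 9.
Check: 8^9 ≡ 7 (mod 11).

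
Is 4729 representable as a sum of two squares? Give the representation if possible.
45² + 52² (a=45, b=52)

Factorization: 4729 = 4729
By Fermat: n is sum of two squares iff every prime p ≡ 3 (mod 4) appears to even power.
All primes ≡ 3 (mod 4) appear to even power.
Search a = 0, 1, 2, … for 4729 - a² a perfect square: first hit at a = 45: 4729 - 2025 = 2704 = 52².
4729 = 45² + 52² = 2025 + 2704 ✓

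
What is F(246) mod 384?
200

Matrix identity: Q^n = [[F_(n+1), F_n], [F_n, F_(n-1)]] with Q = [[1,1],[1,0]].
n = 246 = 11110110₂. Square-and-multiply, entries mod 384:
Q^1 = [[1,1],[1,0]]
Q^3 = (Q^1)²·Q = [[3,2],[2,1]]
Q^7 = (Q^3)²·Q = [[21,13],[13,8]]
Q^15 = (Q^7)²·Q = [[219,226],[226,377]]
Q^30 = (Q^15)² = [[349,296],[296,53]]
Q^61 = (Q^30)²·Q = [[89,137],[137,336]]
Q^123 = (Q^61)²·Q = [[51,194],[194,241]]
Q^246 = (Q^123)² = [[301,200],[200,101]]
F_246 mod 384 = Q^246[0][1] = 200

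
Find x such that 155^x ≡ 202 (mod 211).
113

Baby-step giant-step with step n = ⌈√211⌉ = 15.
Baby steps 155^j mod 211 (j:value) for j=0..14: 0:1, 1:155, 2:182, 3:147, 4:208, 5:168, 6:87, 7:192, 8:9, 9:129, 10:161, 11:57, 12:184, 13:35, 14:150.
Giant-step multiplier: 155^(-15) ≡ 155^(210-15) = 155^195 ≡ 153 (mod 211).
Giant steps γ_i = 202·153^i mod 211: γ_0=202, γ_1=100, γ_2=108, γ_3=66, γ_4=181, γ_5=52, γ_6=149, γ_7=9 (in table at j=8).
x = i·n + j = 7·15 + 8 = 113.
Check: 155^113 ≡ 202 (mod 211).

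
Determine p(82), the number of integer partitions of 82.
20506255

p(n) counts ways to write n as a sum of positive integers (order ignored).
Euler's pentagonal recurrence: p(k) = p(k-1) + p(k-2) - p(k-5) - p(k-7) + p(k-12) + p(k-15) - ... (offsets j(3j∓1)/2, signs ++--, p(0)=1, p(<0)=0).
DP table for k = 0..81: p(0)=1, p(1)=1, p(2)=2, p(3)=3, p(4)=5, p(5)=7, p(6)=11, p(7)=15, p(8)=22, p(9)=30, p(10)=42, p(11)=56, p(12)=77, p(13)=101, p(14)=135, p(15)=176, p(16)=231, p(17)=297, p(18)=385, p(19)=490, p(20)=627, p(21)=792, p(22)=1002, p(23)=1255, p(24)=1575, p(25)=1958, p(26)=2436, p(27)=3010, p(28)=3718, p(29)=4565, p(30)=5604, p(31)=6842, p(32)=8349, p(33)=10143, p(34)=12310, p(35)=14883, p(36)=17977, p(37)=21637, p(38)=26015, p(39)=31185, p(40)=37338, p(41)=44583, p(42)=53174, p(43)=63261, p(44)=75175, p(45)=89134, p(46)=105558, p(47)=124754, p(48)=147273, p(49)=173525, p(50)=204226, p(51)=239943, p(52)=281589, p(53)=329931, p(54)=386155, p(55)=451276, p(56)=526823, p(57)=614154, p(58)=715220, p(59)=831820, p(60)=966467, p(61)=1121505, p(62)=1300156, p(63)=1505499, p(64)=1741630, p(65)=2012558, p(66)=2323520, p(67)=2679689, p(68)=3087735, p(69)=3554345, p(70)=4087968, p(71)=4697205, p(72)=5392783, p(73)=6185689, p(74)=7089500, p(75)=8118264, p(76)=9289091, p(77)=10619863, p(78)=12132164, p(79)=13848650, p(80)=15796476, p(81)=18004327.
Final step: p(82) = p(81) + p(80) - p(77) - p(75) + p(70) + p(67) - p(60) - p(56) + p(47) + p(42) - p(31) - p(25) + p(12) + p(5)
= 18004327 + 15796476 - 10619863 - 8118264 + 4087968 + 2679689 - 966467 - 526823 + 124754 + 53174 - 6842 - 1958 + 77 + 7
= 20506255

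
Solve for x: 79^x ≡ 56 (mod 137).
64

Baby-step giant-step with step n = ⌈√137⌉ = 12.
Baby steps 79^j mod 137 (j:value) for j=0..11: 0:1, 1:79, 2:76, 3:113, 4:22, 5:94, 6:28, 7:20, 8:73, 9:13, 10:68, 11:29.
Giant-step multiplier: 79^(-12) ≡ 79^(136-12) = 79^124 ≡ 18 (mod 137).
Giant steps γ_i = 56·18^i mod 137: γ_0=56, γ_1=49, γ_2=60, γ_3=121, γ_4=123, γ_5=22 (in table at j=4).
x = i·n + j = 5·12 + 4 = 64.
Check: 79^64 ≡ 56 (mod 137).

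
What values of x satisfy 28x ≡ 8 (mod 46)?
x ≡ 20 (mod 23)

gcd(28, 46) = 2, which divides 8, so solutions exist.
Divide through by 2: 14x ≡ 4 (mod 23).
Find 14^(-1) mod 23 by the extended Euclidean algorithm:
23 = 1 × 14 + 9  ⟹  9 = (1)·23 + (-1)·14
14 = 1 × 9 + 5  ⟹  5 = (-1)·23 + (2)·14
9 = 1 × 5 + 4  ⟹  4 = (2)·23 + (-3)·14
5 = 1 × 4 + 1  ⟹  1 = (-3)·23 + (5)·14
So (5)·14 ≡ 1 (mod 23), i.e. 14^(-1) ≡ 5 (mod 23).
x ≡ 5 × 4 = 20 ≡ 20 (mod 23).
Check: 28 × 20 = 560 ≡ 8 (mod 46).
x ≡ 20 (mod 23), giving 2 solutions mod 46.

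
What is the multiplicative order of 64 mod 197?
98

197 is prime, so ord(64) divides φ(197) = 196.
Divisors of 196: 1, 2, 4, 7, 14, 28, 49, 98, 196.
Repeated squaring: 64^1 ≡ 64, 64^2 ≡ 156, 64^4 ≡ 105, 64^8 ≡ 190, 64^16 ≡ 49, 64^32 ≡ 37, 64^64 ≡ 187, 64^128 ≡ 100 (mod 197).
Test 64^d mod 197 for each divisor d in increasing order:
64^1 ≡ 64
64^2 ≡ 156
64^4 ≡ 105
64^7 = 64^4·64^2·64^1 ≡ 83
64^14 = 64^8·64^4·64^2 ≡ 191
64^28 = 64^16·64^8·64^4 ≡ 36
64^49 = 64^32·64^16·64^1 ≡ 196
64^98 = 64^64·64^32·64^2 ≡ 1  ← first divisor giving 1
The order is 98.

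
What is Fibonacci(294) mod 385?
267

Matrix identity: Q^n = [[F_(n+1), F_n], [F_n, F_(n-1)]] with Q = [[1,1],[1,0]].
n = 294 = 100100110₂. Square-and-multiply, entries mod 385:
Q^1 = [[1,1],[1,0]]
Q^2 = (Q^1)² = [[2,1],[1,1]]
Q^4 = (Q^2)² = [[5,3],[3,2]]
Q^9 = (Q^4)²·Q = [[55,34],[34,21]]
Q^18 = (Q^9)² = [[331,274],[274,57]]
Q^36 = (Q^18)² = [[222,52],[52,170]]
Q^73 = (Q^36)²·Q = [[377,13],[13,364]]
Q^147 = (Q^73)²·Q = [[241,233],[233,8]]
Q^294 = (Q^147)² = [[335,267],[267,68]]
F_294 mod 385 = Q^294[0][1] = 267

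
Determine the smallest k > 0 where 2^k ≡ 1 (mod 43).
14

43 is prime, so ord(2) divides φ(43) = 42.
Divisors of 42: 1, 2, 3, 6, 7, 14, 21, 42.
Repeated squaring: 2^1 ≡ 2, 2^2 ≡ 4, 2^4 ≡ 16, 2^8 ≡ 41, 2^16 ≡ 4, 2^32 ≡ 16 (mod 43).
Test 2^d mod 43 for each divisor d in increasing order:
2^1 ≡ 2
2^2 ≡ 4
2^3 = 2^2·2^1 ≡ 8
2^6 = 2^4·2^2 ≡ 21
2^7 = 2^4·2^2·2^1 ≡ 42
2^14 = 2^8·2^4·2^2 ≡ 1  ← first divisor giving 1
The order is 14.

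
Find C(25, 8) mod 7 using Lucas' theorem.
5

Using Lucas' theorem:
Write n=25 and k=8 in base 7:
n in base 7: [3, 4]
k in base 7: [1, 1]
C(25,8) mod 7 = ∏ C(n_i, k_i) mod 7
Digit binomials (mod 7): C(3,1) = 3; C(4,1) = 4
Product: 3 × 4 = 12 ≡ 5 (mod 7)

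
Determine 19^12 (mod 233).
37

Repeated squaring. Binary of 12 = 1100.
19^1 ≡ 19 (mod 233); 19^2 ≡ 128 (mod 233); 19^4 ≡ 74 (mod 233); 19^8 ≡ 117 (mod 233)
19^12 = 19^4 × 19^8 ≡ 37 (mod 233)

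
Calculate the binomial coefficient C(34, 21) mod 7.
4

Using Lucas' theorem:
Write n=34 and k=21 in base 7:
n in base 7: [4, 6]
k in base 7: [3, 0]
C(34,21) mod 7 = ∏ C(n_i, k_i) mod 7
Digit binomials (mod 7): C(4,3) = 4; C(6,0) = 1
Product: 4 × 1 = 4 ≡ 4 (mod 7)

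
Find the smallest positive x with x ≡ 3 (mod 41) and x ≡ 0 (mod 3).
3

Using Chinese Remainder Theorem:
M = 41 × 3 = 123
M1 = 3, M2 = 41
y1 = 3^(-1) mod 41 = 14
y2 = 41^(-1) mod 3 = 2
x = (3×3×14 + 0×41×2) mod 123 = 3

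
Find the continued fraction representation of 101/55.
[1; 1, 5, 9]

Euclidean algorithm steps:
101 = 1 × 55 + 46
55 = 1 × 46 + 9
46 = 5 × 9 + 1
9 = 9 × 1 + 0
Continued fraction: [1; 1, 5, 9]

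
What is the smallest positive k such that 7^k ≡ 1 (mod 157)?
52

157 is prime, so ord(7) divides φ(157) = 156.
Divisors of 156: 1, 2, 3, 4, 6, 12, 13, 26, 39, 52, 78, 156.
Repeated squaring: 7^1 ≡ 7, 7^2 ≡ 49, 7^4 ≡ 46, 7^8 ≡ 75, 7^16 ≡ 130, 7^32 ≡ 101, 7^64 ≡ 153, 7^128 ≡ 16 (mod 157).
Test 7^d mod 157 for each divisor d in increasing order:
7^1 ≡ 7
7^2 ≡ 49
7^3 = 7^2·7^1 ≡ 29
7^4 ≡ 46
7^6 = 7^4·7^2 ≡ 56
7^12 = 7^8·7^4 ≡ 153
7^13 = 7^8·7^4·7^1 ≡ 129
7^26 = 7^16·7^8·7^2 ≡ 156
7^39 = 7^32·7^4·7^2·7^1 ≡ 28
7^52 = 7^32·7^16·7^4 ≡ 1  ← first divisor giving 1
The order is 52.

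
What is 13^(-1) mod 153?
106

gcd(13, 153) = 1, so the inverse exists.
Extended Euclidean algorithm on (153, 13):
153 = 11 × 13 + 10  ⟹  10 = (1)·153 + (-11)·13
13 = 1 × 10 + 3  ⟹  3 = (-1)·153 + (12)·13
10 = 3 × 3 + 1  ⟹  1 = (4)·153 + (-47)·13
So (-47)·13 ≡ 1 (mod 153), i.e. 13^(-1) ≡ -47 ≡ 106 (mod 153).
Check: 13 × 106 = 1378 ≡ 1 (mod 153)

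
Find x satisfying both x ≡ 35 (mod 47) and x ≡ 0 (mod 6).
270

Using Chinese Remainder Theorem:
M = 47 × 6 = 282
M1 = 6, M2 = 47
y1 = 6^(-1) mod 47 = 8
y2 = 47^(-1) mod 6 = 5
x = (35×6×8 + 0×47×5) mod 282 = 270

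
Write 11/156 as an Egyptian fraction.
1/15 + 1/260

Greedy algorithm:
11/156: ceiling(156/11) = 15, use 1/15
1/260: ceiling(260/1) = 260, use 1/260
Result: 11/156 = 1/15 + 1/260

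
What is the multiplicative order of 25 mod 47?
23

47 is prime, so ord(25) divides φ(47) = 46.
Divisors of 46: 1, 2, 23, 46.
Repeated squaring: 25^1 ≡ 25, 25^2 ≡ 14, 25^4 ≡ 8, 25^8 ≡ 17, 25^16 ≡ 7, 25^32 ≡ 2 (mod 47).
Test 25^d mod 47 for each divisor d in increasing order:
25^1 ≡ 25
25^2 ≡ 14
25^23 = 25^16·25^4·25^2·25^1 ≡ 1  ← first divisor giving 1
The order is 23.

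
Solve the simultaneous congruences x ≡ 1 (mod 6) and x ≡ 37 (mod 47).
37

Using Chinese Remainder Theorem:
M = 6 × 47 = 282
M1 = 47, M2 = 6
y1 = 47^(-1) mod 6 = 5
y2 = 6^(-1) mod 47 = 8
x = (1×47×5 + 37×6×8) mod 282 = 37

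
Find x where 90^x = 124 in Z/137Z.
123

Baby-step giant-step with step n = ⌈√137⌉ = 12.
Baby steps 90^j mod 137 (j:value) for j=0..11: 0:1, 1:90, 2:17, 3:23, 4:15, 5:117, 6:118, 7:71, 8:88, 9:111, 10:126, 11:106.
Giant-step multiplier: 90^(-12) ≡ 90^(136-12) = 90^124 ≡ 63 (mod 137).
Giant steps γ_i = 124·63^i mod 137: γ_0=124, γ_1=3, γ_2=52, γ_3=125, γ_4=66, γ_5=48, γ_6=10, γ_7=82, γ_8=97, γ_9=83, γ_10=23 (in table at j=3).
x = i·n + j = 10·12 + 3 = 123.
Check: 90^123 ≡ 124 (mod 137).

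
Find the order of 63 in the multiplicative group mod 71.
70

71 is prime, so ord(63) divides φ(71) = 70.
Divisors of 70: 1, 2, 5, 7, 10, 14, 35, 70.
Repeated squaring: 63^1 ≡ 63, 63^2 ≡ 64, 63^4 ≡ 49, 63^8 ≡ 58, 63^16 ≡ 27, 63^32 ≡ 19, 63^64 ≡ 6 (mod 71).
Test 63^d mod 71 for each divisor d in increasing order:
63^1 ≡ 63
63^2 ≡ 64
63^5 = 63^4·63^1 ≡ 34
63^7 = 63^4·63^2·63^1 ≡ 46
63^10 = 63^8·63^2 ≡ 20
63^14 = 63^8·63^4·63^2 ≡ 57
63^35 = 63^32·63^2·63^1 ≡ 70
63^70 = 63^64·63^4·63^2 ≡ 1  ← first divisor giving 1
The order is 70.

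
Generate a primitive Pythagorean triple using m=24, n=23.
(47, 1104, 1105)

Euclid's formula: a = m² - n², b = 2mn, c = m² + n²
m = 24, n = 23
a = 24² - 23² = 576 - 529 = 47
b = 2 × 24 × 23 = 1104
c = 24² + 23² = 576 + 529 = 1105
Verification: 47² + 1104² = 2209 + 1218816 = 1221025 = 1105² ✓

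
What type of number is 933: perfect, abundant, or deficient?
deficient

Proper divisors of 933: sum = 1 + 3 + 311 = 315
Since 315 < 933, 933 is deficient.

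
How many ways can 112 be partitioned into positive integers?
761002156

p(n) counts ways to write n as a sum of positive integers (order ignored).
Euler's pentagonal recurrence: p(k) = p(k-1) + p(k-2) - p(k-5) - p(k-7) + p(k-12) + p(k-15) - ... (offsets j(3j∓1)/2, signs ++--, p(0)=1, p(<0)=0).
DP table for k = 0..111: p(0)=1, p(1)=1, p(2)=2, p(3)=3, p(4)=5, p(5)=7, p(6)=11, p(7)=15, p(8)=22, p(9)=30, p(10)=42, p(11)=56, p(12)=77, p(13)=101, p(14)=135, p(15)=176, p(16)=231, p(17)=297, p(18)=385, p(19)=490, p(20)=627, p(21)=792, p(22)=1002, p(23)=1255, p(24)=1575, p(25)=1958, p(26)=2436, p(27)=3010, p(28)=3718, p(29)=4565, p(30)=5604, p(31)=6842, p(32)=8349, p(33)=10143, p(34)=12310, p(35)=14883, p(36)=17977, p(37)=21637, p(38)=26015, p(39)=31185, p(40)=37338, p(41)=44583, p(42)=53174, p(43)=63261, p(44)=75175, p(45)=89134, p(46)=105558, p(47)=124754, p(48)=147273, p(49)=173525, p(50)=204226, p(51)=239943, p(52)=281589, p(53)=329931, p(54)=386155, p(55)=451276, p(56)=526823, p(57)=614154, p(58)=715220, p(59)=831820, p(60)=966467, p(61)=1121505, p(62)=1300156, p(63)=1505499, p(64)=1741630, p(65)=2012558, p(66)=2323520, p(67)=2679689, p(68)=3087735, p(69)=3554345, p(70)=4087968, p(71)=4697205, p(72)=5392783, p(73)=6185689, p(74)=7089500, p(75)=8118264, p(76)=9289091, p(77)=10619863, p(78)=12132164, p(79)=13848650, p(80)=15796476, p(81)=18004327, p(82)=20506255, p(83)=23338469, p(84)=26543660, p(85)=30167357, p(86)=34262962, p(87)=38887673, p(88)=44108109, p(89)=49995925, p(90)=56634173, p(91)=64112359, p(92)=72533807, p(93)=82010177, p(94)=92669720, p(95)=104651419, p(96)=118114304, p(97)=133230930, p(98)=150198136, p(99)=169229875, p(100)=190569292, p(101)=214481126, p(102)=241265379, p(103)=271248950, p(104)=304801365, p(105)=342325709, p(106)=384276336, p(107)=431149389, p(108)=483502844, p(109)=541946240, p(110)=607163746, p(111)=679903203.
Final step: p(112) = p(111) + p(110) - p(107) - p(105) + p(100) + p(97) - p(90) - p(86) + p(77) + p(72) - p(61) - p(55) + p(42) + p(35) - p(20) - p(12)
= 679903203 + 607163746 - 431149389 - 342325709 + 190569292 + 133230930 - 56634173 - 34262962 + 10619863 + 5392783 - 1121505 - 451276 + 53174 + 14883 - 627 - 77
= 761002156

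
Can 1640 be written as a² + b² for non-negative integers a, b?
14² + 38² (a=14, b=38)

Factorization: 1640 = 2^3 × 5 × 41
By Fermat: n is sum of two squares iff every prime p ≡ 3 (mod 4) appears to even power.
All primes ≡ 3 (mod 4) appear to even power.
Search a = 0, 1, 2, … for 1640 - a² a perfect square: first hit at a = 14: 1640 - 196 = 1444 = 38².
1640 = 14² + 38² = 196 + 1444 ✓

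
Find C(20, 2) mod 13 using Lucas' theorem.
8

Using Lucas' theorem:
Write n=20 and k=2 in base 13:
n in base 13: [1, 7]
k in base 13: [0, 2]
C(20,2) mod 13 = ∏ C(n_i, k_i) mod 13
Digit binomials (mod 13): C(1,0) = 1; C(7,2) = 21 ≡ 8
Product: 1 × 8 = 8 ≡ 8 (mod 13)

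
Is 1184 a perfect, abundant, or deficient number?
abundant

Proper divisors of 1184: sum = 1 + 2 + 4 + 8 + 16 + 32 + 37 + 74 + 148 + 296 + 592 = 1210
Since 1210 > 1184, 1184 is abundant.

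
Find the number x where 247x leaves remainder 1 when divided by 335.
118

gcd(247, 335) = 1, so the inverse exists.
Extended Euclidean algorithm on (335, 247):
335 = 1 × 247 + 88  ⟹  88 = (1)·335 + (-1)·247
247 = 2 × 88 + 71  ⟹  71 = (-2)·335 + (3)·247
88 = 1 × 71 + 17  ⟹  17 = (3)·335 + (-4)·247
71 = 4 × 17 + 3  ⟹  3 = (-14)·335 + (19)·247
17 = 5 × 3 + 2  ⟹  2 = (73)·335 + (-99)·247
3 = 1 × 2 + 1  ⟹  1 = (-87)·335 + (118)·247
So (118)·247 ≡ 1 (mod 335), i.e. 247^(-1) ≡ 118 (mod 335).
Check: 247 × 118 = 29146 ≡ 1 (mod 335)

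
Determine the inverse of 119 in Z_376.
79

gcd(119, 376) = 1, so the inverse exists.
Extended Euclidean algorithm on (376, 119):
376 = 3 × 119 + 19  ⟹  19 = (1)·376 + (-3)·119
119 = 6 × 19 + 5  ⟹  5 = (-6)·376 + (19)·119
19 = 3 × 5 + 4  ⟹  4 = (19)·376 + (-60)·119
5 = 1 × 4 + 1  ⟹  1 = (-25)·376 + (79)·119
So (79)·119 ≡ 1 (mod 376), i.e. 119^(-1) ≡ 79 (mod 376).
Check: 119 × 79 = 9401 ≡ 1 (mod 376)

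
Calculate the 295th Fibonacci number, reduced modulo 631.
366

Matrix identity: Q^n = [[F_(n+1), F_n], [F_n, F_(n-1)]] with Q = [[1,1],[1,0]].
n = 295 = 100100111₂. Square-and-multiply, entries mod 631:
Q^1 = [[1,1],[1,0]]
Q^2 = (Q^1)² = [[2,1],[1,1]]
Q^4 = (Q^2)² = [[5,3],[3,2]]
Q^9 = (Q^4)²·Q = [[55,34],[34,21]]
Q^18 = (Q^9)² = [[395,60],[60,335]]
Q^36 = (Q^18)² = [[613,261],[261,352]]
Q^73 = (Q^36)²·Q = [[393,297],[297,96]]
Q^147 = (Q^73)²·Q = [[457,354],[354,103]]
Q^295 = (Q^147)²·Q = [[472,366],[366,106]]
F_295 mod 631 = Q^295[0][1] = 366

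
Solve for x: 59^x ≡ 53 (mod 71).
31

Baby-step giant-step with step n = ⌈√71⌉ = 9.
Baby steps 59^j mod 71 (j:value) for j=0..8: 0:1, 1:59, 2:2, 3:47, 4:4, 5:23, 6:8, 7:46, 8:16.
Giant-step multiplier: 59^(-9) ≡ 59^(70-9) = 59^61 ≡ 44 (mod 71).
Giant steps γ_i = 53·44^i mod 71: γ_0=53, γ_1=60, γ_2=13, γ_3=4 (in table at j=4).
x = i·n + j = 3·9 + 4 = 31.
Check: 59^31 ≡ 53 (mod 71).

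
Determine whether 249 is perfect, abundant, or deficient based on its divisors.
deficient

Proper divisors of 249: sum = 1 + 3 + 83 = 87
Since 87 < 249, 249 is deficient.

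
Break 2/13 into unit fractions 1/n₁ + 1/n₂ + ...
1/7 + 1/91

Greedy algorithm:
2/13: ceiling(13/2) = 7, use 1/7
1/91: ceiling(91/1) = 91, use 1/91
Result: 2/13 = 1/7 + 1/91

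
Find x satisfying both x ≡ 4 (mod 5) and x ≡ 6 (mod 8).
14

Using Chinese Remainder Theorem:
M = 5 × 8 = 40
M1 = 8, M2 = 5
y1 = 8^(-1) mod 5 = 2
y2 = 5^(-1) mod 8 = 5
x = (4×8×2 + 6×5×5) mod 40 = 14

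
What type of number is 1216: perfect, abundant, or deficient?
abundant

Proper divisors of 1216: sum = 1 + 2 + 4 + 8 + 16 + 19 + 32 + 38 + 64 + 76 + 152 + 304 + 608 = 1324
Since 1324 > 1216, 1216 is abundant.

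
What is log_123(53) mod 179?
81

Baby-step giant-step with step n = ⌈√179⌉ = 14.
Baby steps 123^j mod 179 (j:value) for j=0..13: 0:1, 1:123, 2:93, 3:162, 4:57, 5:30, 6:110, 7:105, 8:27, 9:99, 10:5, 11:78, 12:107, 13:94.
Giant-step multiplier: 123^(-14) ≡ 123^(178-14) = 123^164 ≡ 76 (mod 179).
Giant steps γ_i = 53·76^i mod 179: γ_0=53, γ_1=90, γ_2=38, γ_3=24, γ_4=34, γ_5=78 (in table at j=11).
x = i·n + j = 5·14 + 11 = 81.
Check: 123^81 ≡ 53 (mod 179).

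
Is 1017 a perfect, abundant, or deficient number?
deficient

Proper divisors of 1017: sum = 1 + 3 + 9 + 113 + 339 = 465
Since 465 < 1017, 1017 is deficient.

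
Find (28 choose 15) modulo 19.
0

Using Lucas' theorem:
Write n=28 and k=15 in base 19:
n in base 19: [1, 9]
k in base 19: [0, 15]
C(28,15) mod 19 = ∏ C(n_i, k_i) mod 19
Digit binomials (mod 19): C(1,0) = 1; C(9,15) = 0 (k_i > n_i)
Product: 1 × 0 = 0 ≡ 0 (mod 19)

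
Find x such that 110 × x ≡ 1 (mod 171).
14

gcd(110, 171) = 1, so the inverse exists.
Extended Euclidean algorithm on (171, 110):
171 = 1 × 110 + 61  ⟹  61 = (1)·171 + (-1)·110
110 = 1 × 61 + 49  ⟹  49 = (-1)·171 + (2)·110
61 = 1 × 49 + 12  ⟹  12 = (2)·171 + (-3)·110
49 = 4 × 12 + 1  ⟹  1 = (-9)·171 + (14)·110
So (14)·110 ≡ 1 (mod 171), i.e. 110^(-1) ≡ 14 (mod 171).
Check: 110 × 14 = 1540 ≡ 1 (mod 171)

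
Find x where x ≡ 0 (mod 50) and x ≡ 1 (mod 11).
100

Using Chinese Remainder Theorem:
M = 50 × 11 = 550
M1 = 11, M2 = 50
y1 = 11^(-1) mod 50 = 41
y2 = 50^(-1) mod 11 = 2
x = (0×11×41 + 1×50×2) mod 550 = 100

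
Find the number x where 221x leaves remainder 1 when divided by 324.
173

gcd(221, 324) = 1, so the inverse exists.
Extended Euclidean algorithm on (324, 221):
324 = 1 × 221 + 103  ⟹  103 = (1)·324 + (-1)·221
221 = 2 × 103 + 15  ⟹  15 = (-2)·324 + (3)·221
103 = 6 × 15 + 13  ⟹  13 = (13)·324 + (-19)·221
15 = 1 × 13 + 2  ⟹  2 = (-15)·324 + (22)·221
13 = 6 × 2 + 1  ⟹  1 = (103)·324 + (-151)·221
So (-151)·221 ≡ 1 (mod 324), i.e. 221^(-1) ≡ -151 ≡ 173 (mod 324).
Check: 221 × 173 = 38233 ≡ 1 (mod 324)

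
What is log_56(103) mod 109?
97

Baby-step giant-step with step n = ⌈√109⌉ = 11.
Baby steps 56^j mod 109 (j:value) for j=0..10: 0:1, 1:56, 2:84, 3:17, 4:80, 5:11, 6:71, 7:52, 8:78, 9:8, 10:12.
Giant-step multiplier: 56^(-11) ≡ 56^(108-11) = 56^97 ≡ 103 (mod 109).
Giant steps γ_i = 103·103^i mod 109: γ_0=103, γ_1=36, γ_2=2, γ_3=97, γ_4=72, γ_5=4, γ_6=85, γ_7=35, γ_8=8 (in table at j=9).
x = i·n + j = 8·11 + 9 = 97.
Check: 56^97 ≡ 103 (mod 109).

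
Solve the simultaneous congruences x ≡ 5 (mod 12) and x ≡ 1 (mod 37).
149

Using Chinese Remainder Theorem:
M = 12 × 37 = 444
M1 = 37, M2 = 12
y1 = 37^(-1) mod 12 = 1
y2 = 12^(-1) mod 37 = 34
x = (5×37×1 + 1×12×34) mod 444 = 149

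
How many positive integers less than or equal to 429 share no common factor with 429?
240

429 = 3 × 11 × 13
φ(n) = n × ∏(1 - 1/p) for each prime p dividing n
φ(429) = 429 × (1 - 1/3) × (1 - 1/11) × (1 - 1/13) = 240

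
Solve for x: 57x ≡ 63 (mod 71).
x ≡ 31 (mod 71)

gcd(57, 71) = 1, which divides 63, so solutions exist.
Find 57^(-1) mod 71 by the extended Euclidean algorithm:
71 = 1 × 57 + 14  ⟹  14 = (1)·71 + (-1)·57
57 = 4 × 14 + 1  ⟹  1 = (-4)·71 + (5)·57
So (5)·57 ≡ 1 (mod 71), i.e. 57^(-1) ≡ 5 (mod 71).
x ≡ 5 × 63 = 315 ≡ 31 (mod 71).
Check: 57 × 31 = 1767 ≡ 63 (mod 71).
Unique solution: x ≡ 31 (mod 71)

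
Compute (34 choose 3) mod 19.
18

Using Lucas' theorem:
Write n=34 and k=3 in base 19:
n in base 19: [1, 15]
k in base 19: [0, 3]
C(34,3) mod 19 = ∏ C(n_i, k_i) mod 19
Digit binomials (mod 19): C(1,0) = 1; C(15,3) = 455 ≡ 18
Product: 1 × 18 = 18 ≡ 18 (mod 19)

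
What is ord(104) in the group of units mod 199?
99

199 is prime, so ord(104) divides φ(199) = 198.
Divisors of 198: 1, 2, 3, 6, 9, 11, 18, 22, 33, 66, 99, 198.
Repeated squaring: 104^1 ≡ 104, 104^2 ≡ 70, 104^4 ≡ 124, 104^8 ≡ 53, 104^16 ≡ 23, 104^32 ≡ 131, 104^64 ≡ 47, 104^128 ≡ 20 (mod 199).
Test 104^d mod 199 for each divisor d in increasing order:
104^1 ≡ 104
104^2 ≡ 70
104^3 = 104^2·104^1 ≡ 116
104^6 = 104^4·104^2 ≡ 123
104^9 = 104^8·104^1 ≡ 139
104^11 = 104^8·104^2·104^1 ≡ 178
104^18 = 104^16·104^2 ≡ 18
104^22 = 104^16·104^4·104^2 ≡ 43
104^33 = 104^32·104^1 ≡ 92
104^66 = 104^64·104^2 ≡ 106
104^99 = 104^64·104^32·104^2·104^1 ≡ 1  ← first divisor giving 1
The order is 99.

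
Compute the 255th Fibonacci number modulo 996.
994

Matrix identity: Q^n = [[F_(n+1), F_n], [F_n, F_(n-1)]] with Q = [[1,1],[1,0]].
n = 255 = 11111111₂. Square-and-multiply, entries mod 996:
Q^1 = [[1,1],[1,0]]
Q^3 = (Q^1)²·Q = [[3,2],[2,1]]
Q^7 = (Q^3)²·Q = [[21,13],[13,8]]
Q^15 = (Q^7)²·Q = [[987,610],[610,377]]
Q^31 = (Q^15)²·Q = [[57,673],[673,380]]
Q^63 = (Q^31)²·Q = [[291,10],[10,281]]
Q^127 = (Q^63)²·Q = [[861,121],[121,740]]
Q^255 = (Q^127)²·Q = [[495,994],[994,497]]
F_255 mod 996 = Q^255[0][1] = 994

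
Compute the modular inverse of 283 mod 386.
371

gcd(283, 386) = 1, so the inverse exists.
Extended Euclidean algorithm on (386, 283):
386 = 1 × 283 + 103  ⟹  103 = (1)·386 + (-1)·283
283 = 2 × 103 + 77  ⟹  77 = (-2)·386 + (3)·283
103 = 1 × 77 + 26  ⟹  26 = (3)·386 + (-4)·283
77 = 2 × 26 + 25  ⟹  25 = (-8)·386 + (11)·283
26 = 1 × 25 + 1  ⟹  1 = (11)·386 + (-15)·283
So (-15)·283 ≡ 1 (mod 386), i.e. 283^(-1) ≡ -15 ≡ 371 (mod 386).
Check: 283 × 371 = 104993 ≡ 1 (mod 386)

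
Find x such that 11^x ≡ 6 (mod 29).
26

Baby-step giant-step with step n = ⌈√29⌉ = 6.
Baby steps 11^j mod 29 (j:value) for j=0..5: 0:1, 1:11, 2:5, 3:26, 4:25, 5:14.
Giant-step multiplier: 11^(-6) ≡ 11^(28-6) = 11^22 ≡ 13 (mod 29).
Giant steps γ_i = 6·13^i mod 29: γ_0=6, γ_1=20, γ_2=28, γ_3=16, γ_4=5 (in table at j=2).
x = i·n + j = 4·6 + 2 = 26.
Check: 11^26 ≡ 6 (mod 29).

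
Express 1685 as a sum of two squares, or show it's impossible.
2² + 41² (a=2, b=41)

Factorization: 1685 = 5 × 337
By Fermat: n is sum of two squares iff every prime p ≡ 3 (mod 4) appears to even power.
All primes ≡ 3 (mod 4) appear to even power.
Search a = 0, 1, 2, … for 1685 - a² a perfect square: first hit at a = 2: 1685 - 4 = 1681 = 41².
1685 = 2² + 41² = 4 + 1681 ✓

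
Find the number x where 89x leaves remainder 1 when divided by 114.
41

gcd(89, 114) = 1, so the inverse exists.
Extended Euclidean algorithm on (114, 89):
114 = 1 × 89 + 25  ⟹  25 = (1)·114 + (-1)·89
89 = 3 × 25 + 14  ⟹  14 = (-3)·114 + (4)·89
25 = 1 × 14 + 11  ⟹  11 = (4)·114 + (-5)·89
14 = 1 × 11 + 3  ⟹  3 = (-7)·114 + (9)·89
11 = 3 × 3 + 2  ⟹  2 = (25)·114 + (-32)·89
3 = 1 × 2 + 1  ⟹  1 = (-32)·114 + (41)·89
So (41)·89 ≡ 1 (mod 114), i.e. 89^(-1) ≡ 41 (mod 114).
Check: 89 × 41 = 3649 ≡ 1 (mod 114)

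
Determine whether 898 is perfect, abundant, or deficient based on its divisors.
deficient

Proper divisors of 898: sum = 1 + 2 + 449 = 452
Since 452 < 898, 898 is deficient.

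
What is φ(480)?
128

480 = 2^5 × 3 × 5
φ(n) = n × ∏(1 - 1/p) for each prime p dividing n
φ(480) = 480 × (1 - 1/2) × (1 - 1/3) × (1 - 1/5) = 128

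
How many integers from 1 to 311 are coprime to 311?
310

311 = 311
φ(n) = n × ∏(1 - 1/p) for each prime p dividing n
φ(311) = 311 × (1 - 1/311) = 310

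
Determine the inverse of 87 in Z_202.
137

gcd(87, 202) = 1, so the inverse exists.
Extended Euclidean algorithm on (202, 87):
202 = 2 × 87 + 28  ⟹  28 = (1)·202 + (-2)·87
87 = 3 × 28 + 3  ⟹  3 = (-3)·202 + (7)·87
28 = 9 × 3 + 1  ⟹  1 = (28)·202 + (-65)·87
So (-65)·87 ≡ 1 (mod 202), i.e. 87^(-1) ≡ -65 ≡ 137 (mod 202).
Check: 87 × 137 = 11919 ≡ 1 (mod 202)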